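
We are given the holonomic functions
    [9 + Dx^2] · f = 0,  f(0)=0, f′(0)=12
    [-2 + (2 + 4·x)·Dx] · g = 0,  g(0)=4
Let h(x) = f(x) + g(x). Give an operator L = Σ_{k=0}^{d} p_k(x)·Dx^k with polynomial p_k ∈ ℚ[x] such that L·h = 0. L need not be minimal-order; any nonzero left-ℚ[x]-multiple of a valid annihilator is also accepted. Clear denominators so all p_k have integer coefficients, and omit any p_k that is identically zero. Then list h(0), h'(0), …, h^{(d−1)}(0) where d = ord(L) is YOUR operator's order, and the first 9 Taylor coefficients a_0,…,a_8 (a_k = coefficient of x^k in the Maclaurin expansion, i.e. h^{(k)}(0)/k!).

f: a_k = 0, 12, 0, -18, 0, 81/10, 0, -243/140, 0, …
g: a_k = 4, 4, -2, 2, -5/2, 7/2, -21/4, 33/4, -429/32, …
h₀=f+g: left-lcm gives L₀, ord ≤ 3.
L = (-54 - 162·x - 162·x^2) + (36 + 234·x + 486·x^2 + 324·x^3)·Dx + (-6 - 18·x - 18·x^2)·Dx^2 + (4 + 26·x + 54·x^2 + 36·x^3)·Dx^3  (order 3).
h: a_k = 4, 16, -2, -16, -5/2, 58/5, -21/4, 228/35, -429/32, …
ICs: h(0) = 4, h′(0) = 16, h′′(0) = -4.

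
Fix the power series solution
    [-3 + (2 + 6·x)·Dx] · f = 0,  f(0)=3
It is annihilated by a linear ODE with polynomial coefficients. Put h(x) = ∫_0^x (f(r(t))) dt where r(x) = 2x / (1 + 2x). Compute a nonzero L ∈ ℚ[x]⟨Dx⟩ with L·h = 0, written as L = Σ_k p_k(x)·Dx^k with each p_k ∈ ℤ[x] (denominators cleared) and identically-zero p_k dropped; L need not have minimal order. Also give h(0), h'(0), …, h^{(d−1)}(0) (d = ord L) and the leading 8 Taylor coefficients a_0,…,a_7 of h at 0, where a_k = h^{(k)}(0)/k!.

L = -3·Dx + (1 + 10·x + 16·x^2)·Dx^2  (order 2).
h: a_k = 0, 3, 9/2, -21/2, 261/8, -5031/40, 9069/16, -318915/112, …
ICs: h(0) = 0, h′(0) = 3.

f: a_k = 3, 9/2, -27/8, 81/16, -1215/128, 5103/256, -45927/1024, 216513/2048, …
Change of var in L_f (x↦r) gives L₀.
∫: right-multiply L₀ by Dx.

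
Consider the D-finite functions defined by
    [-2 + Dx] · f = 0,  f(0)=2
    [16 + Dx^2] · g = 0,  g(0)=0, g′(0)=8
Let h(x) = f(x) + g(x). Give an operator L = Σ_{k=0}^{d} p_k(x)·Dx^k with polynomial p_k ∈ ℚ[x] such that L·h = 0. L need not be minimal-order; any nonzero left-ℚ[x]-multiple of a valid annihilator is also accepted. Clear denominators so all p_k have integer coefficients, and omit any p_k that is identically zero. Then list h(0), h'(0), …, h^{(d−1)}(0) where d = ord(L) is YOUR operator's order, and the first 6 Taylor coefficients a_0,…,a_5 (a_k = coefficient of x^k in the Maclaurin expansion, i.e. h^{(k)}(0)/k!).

f: a_k = 2, 4, 4, 8/3, 4/3, 8/15, …
g: a_k = 0, 8, 0, -64/3, 0, 256/15, …
h₀=f+g: left-lcm gives L₀, ord ≤ 3.
L = -32 + 16·Dx - 2·Dx^2 + Dx^3  (order 3).
h: a_k = 2, 12, 4, -56/3, 4/3, 88/5, …
ICs: h(0) = 2, h′(0) = 12, h′′(0) = 8.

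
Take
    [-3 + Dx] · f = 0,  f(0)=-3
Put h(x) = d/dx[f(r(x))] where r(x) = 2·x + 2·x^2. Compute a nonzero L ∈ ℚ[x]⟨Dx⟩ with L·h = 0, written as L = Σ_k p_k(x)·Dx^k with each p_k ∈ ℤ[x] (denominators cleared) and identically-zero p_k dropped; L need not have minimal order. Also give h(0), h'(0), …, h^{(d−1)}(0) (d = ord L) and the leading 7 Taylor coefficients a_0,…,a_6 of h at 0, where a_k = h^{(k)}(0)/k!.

f: a_k = -3, -9, -27/2, -27/2, -81/8, -243/40, -243/80, …
h₀=f(r): pull back L_f along r ⇒ L₀.
Differentiate: ansatz ord ≤ ord L₀ ⇒ L.
L = (8 + 24·x + 24·x^2) + (-1 - 2·x)·Dx  (order 1).
h: a_k = -18, -144, -648, -2160, -5832, -67392/5, -137376/5, …
ICs: h(0) = -18.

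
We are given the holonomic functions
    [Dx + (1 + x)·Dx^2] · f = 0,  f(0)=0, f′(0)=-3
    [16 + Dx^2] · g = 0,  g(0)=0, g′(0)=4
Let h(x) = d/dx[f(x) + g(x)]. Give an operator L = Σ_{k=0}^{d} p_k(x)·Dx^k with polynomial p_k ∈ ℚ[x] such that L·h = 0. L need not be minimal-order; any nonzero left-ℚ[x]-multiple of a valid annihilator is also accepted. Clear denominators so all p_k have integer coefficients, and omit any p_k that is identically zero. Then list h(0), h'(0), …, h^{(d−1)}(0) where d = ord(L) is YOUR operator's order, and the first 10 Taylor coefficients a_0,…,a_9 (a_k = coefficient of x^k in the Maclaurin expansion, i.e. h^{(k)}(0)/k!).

L = (176 + 256·x + 128·x^2) + (144 + 400·x + 384·x^2 + 128·x^3)·Dx + (11 + 16·x + 8·x^2)·Dx^2 + (9 + 25·x + 24·x^2 + 8·x^3)·Dx^3  (order 3).
h: a_k = 1, 3, -35, 3, 119/3, 3, -1159/45, 3, 1103/315, 3, …
ICs: h(0) = 1, h′(0) = 3, h′′(0) = -70.

f: a_k = 0, -3, 3/2, -1, 3/4, -3/5, 1/2, -3/7, 3/8, -1/3, …
g: a_k = 0, 4, 0, -32/3, 0, 128/15, 0, -1024/315, 0, 2048/2835, …
f+g: L₀ = lclm(L_f,L_g), ord ≤ 2+2.
Derive L from L₀ (diff closure).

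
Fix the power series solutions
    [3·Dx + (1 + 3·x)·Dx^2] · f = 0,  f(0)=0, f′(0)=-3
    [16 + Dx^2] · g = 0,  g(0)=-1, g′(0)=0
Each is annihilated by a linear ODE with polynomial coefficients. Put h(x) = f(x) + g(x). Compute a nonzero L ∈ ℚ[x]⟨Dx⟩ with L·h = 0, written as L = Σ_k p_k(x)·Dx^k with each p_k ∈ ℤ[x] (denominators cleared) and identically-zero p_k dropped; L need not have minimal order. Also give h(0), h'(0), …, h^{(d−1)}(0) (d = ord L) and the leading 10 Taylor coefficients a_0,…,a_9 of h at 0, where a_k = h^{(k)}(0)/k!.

f: a_k = 0, -3, 9/2, -9, 81/4, -243/5, 243/2, -2187/7, 6561/8, -2187, …
g: a_k = -1, 0, 8, 0, -32/3, 0, 256/45, 0, -512/315, 0, …
Sum ⇒ L₀ = lclm(L_f,L_g) in ℚ(x)⟨Dx⟩.
L = (1680 + 2304·x + 3456·x^2)·Dx + (272 + 1584·x + 3456·x^2 + 3456·x^3)·Dx^2 + (105 + 144·x + 216·x^2)·Dx^3 + (17 + 99·x + 216·x^2 + 216·x^3)·Dx^4  (order 4).
h: a_k = -1, -3, 25/2, -9, 115/12, -243/5, 11447/90, -2187/7, 2062619/2520, -2187, …
ICs: h(0) = -1, h′(0) = -3, h′′(0) = 25, h′′′(0) = -54.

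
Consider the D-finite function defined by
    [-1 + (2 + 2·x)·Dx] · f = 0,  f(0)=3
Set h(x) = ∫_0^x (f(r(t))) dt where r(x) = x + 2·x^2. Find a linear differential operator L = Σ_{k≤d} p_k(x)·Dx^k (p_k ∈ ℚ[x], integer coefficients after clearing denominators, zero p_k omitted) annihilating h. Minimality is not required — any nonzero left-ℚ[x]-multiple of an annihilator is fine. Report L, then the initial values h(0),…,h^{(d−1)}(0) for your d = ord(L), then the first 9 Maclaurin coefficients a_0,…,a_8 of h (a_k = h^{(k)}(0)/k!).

L = (-1 - 4·x)·Dx + (2 + 2·x + 4·x^2)·Dx^2  (order 2).
h: a_k = 0, 3, 3/4, 7/8, -21/64, -63/640, 119/512, -81/1024, -2373/16384, …
ICs: h(0) = 0, h′(0) = 3.

f: a_k = 3, 3/2, -3/8, 3/16, -15/128, 21/256, -63/1024, 99/2048, -1287/32768, …
Change of var in L_f (x↦r) gives L₀.
h=∫₀ˣh₀: take L = L₀·Dx.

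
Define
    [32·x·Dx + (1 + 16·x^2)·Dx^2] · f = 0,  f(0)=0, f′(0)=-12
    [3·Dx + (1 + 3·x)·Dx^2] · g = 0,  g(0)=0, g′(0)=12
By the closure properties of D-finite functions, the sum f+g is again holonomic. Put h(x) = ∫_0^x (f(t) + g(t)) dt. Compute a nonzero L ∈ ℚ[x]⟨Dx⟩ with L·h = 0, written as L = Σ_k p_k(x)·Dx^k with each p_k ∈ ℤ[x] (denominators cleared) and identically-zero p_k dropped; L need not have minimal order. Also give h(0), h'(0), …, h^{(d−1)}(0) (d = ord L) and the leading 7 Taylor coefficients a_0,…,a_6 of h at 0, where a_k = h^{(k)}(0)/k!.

f: a_k = 0, -12, 0, 64, 0, -3072/5, 0, …
g: a_k = 0, 12, -18, 36, -81, 972/5, -486, …
Weyl lclm of L_f,L_g ⇒ L₀ (ord ≤ 4).
h=∫h₀ ⇒ L = L₀·Dx.
L = (-96 - 864·x + 4608·x^2 + 4608·x^3)·Dx^2 + (-50 - 192·x + 672·x^2 + 9216·x^3 + 9216·x^4)·Dx^3 + (-3 + 23·x + 96·x^2 + 512·x^3 + 2304·x^4 + 2304·x^5)·Dx^4  (order 4).
h: a_k = 0, 0, 0, -6, 25, -81/5, -70, …
ICs: h(0) = 0, h′(0) = 0, h′′(0) = 0, h′′′(0) = -36.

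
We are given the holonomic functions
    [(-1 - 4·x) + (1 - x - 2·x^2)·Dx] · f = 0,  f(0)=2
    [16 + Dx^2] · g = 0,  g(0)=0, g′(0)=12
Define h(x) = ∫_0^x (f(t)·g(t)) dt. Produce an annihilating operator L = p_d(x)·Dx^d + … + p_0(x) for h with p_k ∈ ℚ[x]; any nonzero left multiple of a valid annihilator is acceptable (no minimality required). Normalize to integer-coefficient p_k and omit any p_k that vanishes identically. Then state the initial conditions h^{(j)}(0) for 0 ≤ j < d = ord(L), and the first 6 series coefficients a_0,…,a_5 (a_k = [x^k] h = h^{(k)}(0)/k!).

L = (-12 + 16·x + 32·x^2)·Dx + (2 + 8·x)·Dx^2 + (-1 + x + 2·x^2)·Dx^3  (order 3).
h: a_k = 0, 0, 12, 8, 2, 56/5, …
ICs: h(0) = 0, h′(0) = 0, h′′(0) = 24.

f: a_k = 2, 2, 6, 10, 22, 42, …
g: a_k = 0, 12, 0, -32, 0, 128/5, …
Sym-product of L_f,L_g gives L₀ (≤ ord 2).
∫: right-multiply L₀ by Dx.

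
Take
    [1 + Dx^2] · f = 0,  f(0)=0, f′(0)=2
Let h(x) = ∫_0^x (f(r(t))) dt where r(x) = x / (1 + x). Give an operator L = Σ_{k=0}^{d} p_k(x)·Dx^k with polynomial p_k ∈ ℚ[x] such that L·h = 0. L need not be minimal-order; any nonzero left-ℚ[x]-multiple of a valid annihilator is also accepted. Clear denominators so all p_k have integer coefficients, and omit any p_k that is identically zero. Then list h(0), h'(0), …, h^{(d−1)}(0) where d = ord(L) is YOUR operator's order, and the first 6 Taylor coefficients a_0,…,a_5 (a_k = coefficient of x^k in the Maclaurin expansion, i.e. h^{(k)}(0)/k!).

L = Dx + (2 + 6·x + 6·x^2 + 2·x^3)·Dx^2 + (1 + 4·x + 6·x^2 + 4·x^3 + x^4)·Dx^3  (order 3).
h: a_k = 0, 0, 1, -2/3, 5/12, -1/5, …
ICs: h(0) = 0, h′(0) = 0, h′′(0) = 2.

f: a_k = 0, 2, 0, -1/3, 0, 1/60, …
Change of var in L_f (x↦r) gives L₀.
Integrate: L := L₀·Dx.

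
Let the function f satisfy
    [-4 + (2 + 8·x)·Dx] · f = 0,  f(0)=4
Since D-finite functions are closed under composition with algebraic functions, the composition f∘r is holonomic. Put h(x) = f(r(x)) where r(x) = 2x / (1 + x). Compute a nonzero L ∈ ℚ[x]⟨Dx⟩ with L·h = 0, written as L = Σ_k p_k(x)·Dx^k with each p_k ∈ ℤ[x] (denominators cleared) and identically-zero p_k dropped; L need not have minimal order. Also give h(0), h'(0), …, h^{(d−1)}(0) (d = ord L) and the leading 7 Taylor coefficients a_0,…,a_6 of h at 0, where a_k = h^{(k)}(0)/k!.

L = -4 + (1 + 10·x + 9·x^2)·Dx  (order 1).
h: a_k = 4, 16, -48, 208, -1136, 7056, -47280, …
ICs: h(0) = 4.

f: a_k = 4, 8, -8, 16, -40, 112, -336, …
h₀=f(r): pull back L_f along r ⇒ L₀.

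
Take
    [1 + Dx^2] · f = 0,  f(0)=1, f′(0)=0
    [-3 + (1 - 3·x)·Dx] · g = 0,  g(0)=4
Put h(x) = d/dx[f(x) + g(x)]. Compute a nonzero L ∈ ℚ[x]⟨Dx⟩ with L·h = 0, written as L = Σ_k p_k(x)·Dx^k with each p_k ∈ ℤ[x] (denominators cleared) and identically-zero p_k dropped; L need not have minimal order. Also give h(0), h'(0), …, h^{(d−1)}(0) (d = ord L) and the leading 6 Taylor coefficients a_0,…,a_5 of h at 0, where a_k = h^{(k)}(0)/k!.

L = (654 - 36·x + 54·x^2) + (-55 + 171·x - 27·x^2 + 27·x^3)·Dx + (654 - 36·x + 54·x^2)·Dx^2 + (-55 + 171·x - 27·x^2 + 27·x^3)·Dx^3  (order 3).
h: a_k = 12, 71, 324, 7777/6, 4860, 2099519/120, …
ICs: h(0) = 12, h′(0) = 71, h′′(0) = 648.

f: a_k = 1, 0, -1/2, 0, 1/24, 0, …
g: a_k = 4, 12, 36, 108, 324, 972, …
f+g: L₀ = lclm(L_f,L_g), ord ≤ 2+1.
Derive L from L₀ (diff closure).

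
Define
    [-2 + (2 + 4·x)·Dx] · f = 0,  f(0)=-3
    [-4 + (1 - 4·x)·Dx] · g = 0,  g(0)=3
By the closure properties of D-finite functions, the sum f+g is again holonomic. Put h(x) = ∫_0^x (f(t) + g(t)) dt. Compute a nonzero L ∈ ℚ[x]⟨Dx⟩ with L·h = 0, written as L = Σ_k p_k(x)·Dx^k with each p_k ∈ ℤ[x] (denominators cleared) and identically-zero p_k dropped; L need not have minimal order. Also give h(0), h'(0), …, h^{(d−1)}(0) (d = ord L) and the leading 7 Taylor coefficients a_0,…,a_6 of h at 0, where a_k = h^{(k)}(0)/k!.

f: a_k = -3, -3, 3/2, -3/2, 15/8, -21/8, 63/16, …
g: a_k = 3, 12, 48, 192, 768, 3072, 12288, …
f+g: L₀ = lclm(L_f,L_g), ord ≤ 1+1.
h=∫h₀ ⇒ L = L₀·Dx.
L = (12 + 16·x)·Dx + (-11 - 40·x - 48·x^2)·Dx^2 + (1 + 2·x - 16·x^2 - 32·x^3)·Dx^3  (order 3).
h: a_k = 0, 0, 9/2, 33/2, 381/8, 6159/40, 8185/16, …
ICs: h(0) = 0, h′(0) = 0, h′′(0) = 9.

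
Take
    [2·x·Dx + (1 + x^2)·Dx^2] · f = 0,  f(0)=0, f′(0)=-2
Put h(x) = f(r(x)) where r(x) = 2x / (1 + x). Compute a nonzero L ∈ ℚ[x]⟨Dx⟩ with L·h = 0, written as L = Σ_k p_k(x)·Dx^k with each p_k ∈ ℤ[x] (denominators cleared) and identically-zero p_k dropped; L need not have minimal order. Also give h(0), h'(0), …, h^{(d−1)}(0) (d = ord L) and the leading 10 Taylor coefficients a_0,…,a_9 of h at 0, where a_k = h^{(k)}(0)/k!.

f: a_k = 0, -2, 0, 2/3, 0, -2/5, 0, 2/7, 0, -2/9, …
L₀ from L_f via x↦r, Dx↦r'^{-1}Dx.
L = (2 + 10·x)·Dx + (1 + 2·x + 5·x^2)·Dx^2  (order 2).
h: a_k = 0, -4, 4, 4/3, -12, 76/5, 44/3, -556/7, 84, 1436/9, …
ICs: h(0) = 0, h′(0) = -4.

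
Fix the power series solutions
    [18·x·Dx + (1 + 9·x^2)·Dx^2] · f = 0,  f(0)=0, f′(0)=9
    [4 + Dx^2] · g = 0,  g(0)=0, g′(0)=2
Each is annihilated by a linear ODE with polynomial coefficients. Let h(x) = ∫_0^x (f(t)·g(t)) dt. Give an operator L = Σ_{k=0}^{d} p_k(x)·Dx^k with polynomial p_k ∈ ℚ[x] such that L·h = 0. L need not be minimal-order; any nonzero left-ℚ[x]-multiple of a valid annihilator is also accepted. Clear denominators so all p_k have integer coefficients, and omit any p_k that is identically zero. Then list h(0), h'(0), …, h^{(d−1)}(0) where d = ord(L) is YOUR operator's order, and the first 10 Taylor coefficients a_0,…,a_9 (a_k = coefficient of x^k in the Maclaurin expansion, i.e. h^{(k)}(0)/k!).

f: a_k = 0, 9, 0, -27, 0, 729/5, 0, -6561/7, 0, 6561, …
g: a_k = 0, 2, 0, -4/3, 0, 4/15, 0, -8/315, 0, 4/2835, …
Sym-product of L_f,L_g gives L₀ (≤ ord 4).
h=∫h₀ ⇒ L = L₀·Dx.
L = (2080 + 50256·x^2 + 89424·x^4 + 186624·x^6 + 419904·x^8)·Dx + (3168·x + 38880·x^3 + 139968·x^5 + 419904·x^7)·Dx^2 + (572 + 13788·x^2 + 33048·x^4 + 93312·x^6 + 209952·x^8)·Dx^3 + (792·x + 9720·x^3 + 34992·x^5 + 104976·x^7)·Dx^4 + (13 + 306·x^2 + 2673·x^4 + 11664·x^6 + 26244·x^8)·Dx^5  (order 5).
h: a_k = 0, 0, 0, 6, 0, -66/5, 0, 330/7, 0, -10382/45, …
ICs: h(0) = 0, h′(0) = 0, h′′(0) = 0, h′′′(0) = 36, h′′′′(0) = 0.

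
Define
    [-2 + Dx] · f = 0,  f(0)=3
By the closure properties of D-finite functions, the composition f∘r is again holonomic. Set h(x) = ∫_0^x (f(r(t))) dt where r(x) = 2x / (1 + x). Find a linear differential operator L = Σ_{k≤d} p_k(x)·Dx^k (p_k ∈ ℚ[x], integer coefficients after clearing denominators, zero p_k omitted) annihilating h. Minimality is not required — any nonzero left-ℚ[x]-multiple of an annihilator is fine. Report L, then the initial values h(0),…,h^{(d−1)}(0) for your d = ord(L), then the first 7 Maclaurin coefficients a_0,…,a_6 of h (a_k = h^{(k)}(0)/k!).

L = -4·Dx + (1 + 2·x + x^2)·Dx^2  (order 2).
h: a_k = 0, 3, 6, 4, -1, -4/5, 14/15, …
ICs: h(0) = 0, h′(0) = 3.

f: a_k = 3, 6, 6, 4, 2, 4/5, 4/15, …
Substitute x→r, Dx→(1/r')Dx; clear ⇒ L₀.
Integrate: L := L₀·Dx.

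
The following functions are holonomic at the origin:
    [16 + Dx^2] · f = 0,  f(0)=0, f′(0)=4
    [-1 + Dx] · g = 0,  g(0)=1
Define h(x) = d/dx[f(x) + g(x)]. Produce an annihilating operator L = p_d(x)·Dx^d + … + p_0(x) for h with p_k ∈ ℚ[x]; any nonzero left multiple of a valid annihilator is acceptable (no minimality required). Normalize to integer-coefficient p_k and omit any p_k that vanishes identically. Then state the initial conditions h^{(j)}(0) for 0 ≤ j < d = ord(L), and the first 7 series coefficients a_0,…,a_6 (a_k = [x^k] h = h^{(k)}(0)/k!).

L = 16 - 16·Dx + Dx^2 - Dx^3  (order 3).
h: a_k = 5, 1, -63/2, 1/6, 1025/24, 1/120, -5461/240, …
ICs: h(0) = 5, h′(0) = 1, h′′(0) = -63.

f: a_k = 0, 4, 0, -32/3, 0, 128/15, 0, …
g: a_k = 1, 1, 1/2, 1/6, 1/24, 1/120, 1/720, …
L₀ := lclm(L_f,L_g); ord L₀ ≤ 2+1.
Derive L from L₀ (diff closure).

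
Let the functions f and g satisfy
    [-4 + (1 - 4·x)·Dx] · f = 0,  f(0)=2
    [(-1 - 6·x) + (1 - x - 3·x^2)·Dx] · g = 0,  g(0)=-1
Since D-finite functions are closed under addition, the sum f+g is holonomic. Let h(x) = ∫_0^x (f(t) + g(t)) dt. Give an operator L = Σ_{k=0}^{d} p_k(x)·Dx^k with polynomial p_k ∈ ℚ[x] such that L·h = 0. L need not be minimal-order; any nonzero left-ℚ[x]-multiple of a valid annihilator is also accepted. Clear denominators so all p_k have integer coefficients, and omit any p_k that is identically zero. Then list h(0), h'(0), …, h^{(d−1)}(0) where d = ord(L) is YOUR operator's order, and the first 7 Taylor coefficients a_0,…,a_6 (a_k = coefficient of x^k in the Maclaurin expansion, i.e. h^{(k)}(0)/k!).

L = (-72·x + 72·x^2 - 96·x^3)·Dx + (8 - 6·x - 66·x^2 + 112·x^3 - 192·x^4)·Dx^2 + (-1 + 7·x - 15·x^2 + 10·x^3 + 20·x^4 - 48·x^5)·Dx^3  (order 3).
h: a_k = 0, 1, 7/2, 28/3, 121/4, 493/5, 1004/3, …
ICs: h(0) = 0, h′(0) = 1, h′′(0) = 7.

f: a_k = 2, 8, 32, 128, 512, 2048, 8192, …
g: a_k = -1, -1, -4, -7, -19, -40, -97, …
Weyl lclm of L_f,L_g ⇒ L₀ (ord ≤ 2).
h=∫₀ˣh₀: take L = L₀·Dx.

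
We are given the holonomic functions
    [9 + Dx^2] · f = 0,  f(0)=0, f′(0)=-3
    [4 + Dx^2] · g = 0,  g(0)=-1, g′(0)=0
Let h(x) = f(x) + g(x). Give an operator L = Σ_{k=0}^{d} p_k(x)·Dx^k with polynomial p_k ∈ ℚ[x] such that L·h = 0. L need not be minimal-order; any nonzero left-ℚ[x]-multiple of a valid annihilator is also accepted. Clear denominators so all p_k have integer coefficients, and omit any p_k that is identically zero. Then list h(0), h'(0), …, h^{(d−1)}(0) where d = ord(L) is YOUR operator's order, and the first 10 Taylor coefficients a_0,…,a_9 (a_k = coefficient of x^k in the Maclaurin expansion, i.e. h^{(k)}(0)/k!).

L = 36 + 13·Dx^2 + Dx^4  (order 4).
h: a_k = -1, -3, 2, 9/2, -2/3, -81/40, 4/45, 243/560, -2/315, -243/4480, …
ICs: h(0) = -1, h′(0) = -3, h′′(0) = 4, h′′′(0) = 27.

f: a_k = 0, -3, 0, 9/2, 0, -81/40, 0, 243/560, 0, -243/4480, …
g: a_k = -1, 0, 2, 0, -2/3, 0, 4/45, 0, -2/315, 0, …
f+g: L₀ = lclm(L_f,L_g), ord ≤ 2+2.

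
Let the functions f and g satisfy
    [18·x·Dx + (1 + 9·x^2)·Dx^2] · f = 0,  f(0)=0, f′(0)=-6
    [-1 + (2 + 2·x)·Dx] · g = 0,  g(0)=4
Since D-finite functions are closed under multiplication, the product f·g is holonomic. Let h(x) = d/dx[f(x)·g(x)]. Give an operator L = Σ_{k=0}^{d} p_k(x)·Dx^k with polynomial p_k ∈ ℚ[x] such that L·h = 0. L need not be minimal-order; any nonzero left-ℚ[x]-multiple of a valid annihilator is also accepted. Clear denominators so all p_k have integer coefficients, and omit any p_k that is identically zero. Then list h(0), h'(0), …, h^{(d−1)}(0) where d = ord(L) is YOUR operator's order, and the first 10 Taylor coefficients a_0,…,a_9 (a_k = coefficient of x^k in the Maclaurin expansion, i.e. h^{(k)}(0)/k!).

f: a_k = 0, -6, 0, 18, 0, -486/5, 0, 4374/7, 0, -4374, …
g: a_k = 4, 2, -1/2, 1/4, -5/32, 7/64, -21/256, 33/512, -429/8192, 715/16384, …
L₀ := L_f ⊗_s L_g (sym. prod.), ord ≤ 2.
Derive L from L₀ (diff closure).
L = (23 + 120·x - 570·x^2 - 648·x^3 - 81·x^4) + (52 + 220·x - 936·x^2 - 3048·x^3 - 2268·x^4 - 324·x^5)·Dx + (4 - 40·x - 68·x^2 - 432·x^3 - 948·x^4 - 648·x^5 - 108·x^6)·Dx^2  (order 2).
h: a_k = -24, -24, 225, 138, -31749/16, -91467/80, 11404773/640, 10993887/1120, -4591810215/28672, -2466227427/28672, …
ICs: h(0) = -24, h′(0) = -24.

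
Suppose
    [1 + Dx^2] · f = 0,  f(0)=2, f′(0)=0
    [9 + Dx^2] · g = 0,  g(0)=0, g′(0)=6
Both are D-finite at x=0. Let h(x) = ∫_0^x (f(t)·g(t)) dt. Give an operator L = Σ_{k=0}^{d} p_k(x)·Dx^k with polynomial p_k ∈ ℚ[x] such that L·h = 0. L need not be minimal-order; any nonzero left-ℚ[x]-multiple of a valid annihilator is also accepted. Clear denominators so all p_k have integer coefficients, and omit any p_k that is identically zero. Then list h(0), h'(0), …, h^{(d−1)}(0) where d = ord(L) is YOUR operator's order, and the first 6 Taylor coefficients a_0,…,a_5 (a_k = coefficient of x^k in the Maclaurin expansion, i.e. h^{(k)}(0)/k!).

f: a_k = 2, 0, -1, 0, 1/12, 0, …
g: a_k = 0, 6, 0, -9, 0, 81/20, …
Product ⇒ symmetric product L₀, ord ≤ 4.
h=∫₀ˣh₀: take L = L₀·Dx.
L = 64·Dx + 20·Dx^3 + Dx^5  (order 5).
h: a_k = 0, 0, 6, 0, -6, 0, …
ICs: h(0) = 0, h′(0) = 0, h′′(0) = 12, h′′′(0) = 0, h′′′′(0) = -144.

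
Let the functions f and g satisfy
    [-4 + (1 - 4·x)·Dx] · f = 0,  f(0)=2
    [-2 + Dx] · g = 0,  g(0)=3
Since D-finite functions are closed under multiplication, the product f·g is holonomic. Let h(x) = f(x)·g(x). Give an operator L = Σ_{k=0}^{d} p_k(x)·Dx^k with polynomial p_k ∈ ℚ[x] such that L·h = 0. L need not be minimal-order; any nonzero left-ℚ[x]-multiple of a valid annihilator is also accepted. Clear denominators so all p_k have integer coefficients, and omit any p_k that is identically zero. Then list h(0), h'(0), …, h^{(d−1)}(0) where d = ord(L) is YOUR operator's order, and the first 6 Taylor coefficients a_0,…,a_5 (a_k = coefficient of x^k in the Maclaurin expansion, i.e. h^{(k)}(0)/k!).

f: a_k = 2, 8, 32, 128, 512, 2048, …
g: a_k = 3, 6, 6, 4, 2, 4/5, …
h₀=f·g: eliminate ⇒ L₀, order ≤ 1·1.
L = (6 - 8·x) + (-1 + 4·x)·Dx  (order 1).
h: a_k = 6, 36, 156, 632, 2532, 50648/5, …
ICs: h(0) = 6.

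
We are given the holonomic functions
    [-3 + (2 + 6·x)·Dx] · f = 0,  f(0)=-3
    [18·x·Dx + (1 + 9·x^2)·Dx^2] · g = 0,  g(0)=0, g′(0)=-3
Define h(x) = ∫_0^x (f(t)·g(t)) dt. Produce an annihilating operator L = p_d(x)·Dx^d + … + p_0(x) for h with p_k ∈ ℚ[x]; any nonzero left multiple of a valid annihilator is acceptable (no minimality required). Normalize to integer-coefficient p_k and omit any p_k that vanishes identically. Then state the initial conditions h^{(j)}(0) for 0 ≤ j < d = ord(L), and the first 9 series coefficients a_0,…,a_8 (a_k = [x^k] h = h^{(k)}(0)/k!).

f: a_k = -3, -9/2, 27/8, -81/16, 1215/128, -5103/256, 45927/1024, -216513/2048, 8444007/32768, …
g: a_k = 0, -3, 0, 9, 0, -243/5, 0, 2187/7, 0, …
f·g: L₀ = L_f ⊗_s L_g, ord ≤ 1·2.
h=∫₀ˣh₀: take L = L₀·Dx.
L = (27 - 108·x - 81·x^2)·Dx + (-12 + 36·x + 324·x^2 + 324·x^3)·Dx^2 + (4 + 24·x + 72·x^2 + 216·x^3 + 324·x^4)·Dx^3  (order 3).
h: a_k = 0, 0, 9/2, 9/2, -297/32, -81/16, 31509/1280, 298161/8960, -41231511/286720, …
ICs: h(0) = 0, h′(0) = 0, h′′(0) = 9.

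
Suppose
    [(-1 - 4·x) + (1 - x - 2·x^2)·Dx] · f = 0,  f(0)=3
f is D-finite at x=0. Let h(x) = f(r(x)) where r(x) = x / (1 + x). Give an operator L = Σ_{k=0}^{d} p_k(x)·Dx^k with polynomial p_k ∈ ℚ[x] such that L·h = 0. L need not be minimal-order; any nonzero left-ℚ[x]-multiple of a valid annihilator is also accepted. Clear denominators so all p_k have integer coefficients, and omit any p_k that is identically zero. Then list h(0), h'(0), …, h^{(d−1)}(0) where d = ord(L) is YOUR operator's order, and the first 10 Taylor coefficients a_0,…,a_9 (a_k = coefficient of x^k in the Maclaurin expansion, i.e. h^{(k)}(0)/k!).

f: a_k = 3, 3, 9, 15, 33, 63, 129, 255, 513, 1023, …
Substitute x→r, Dx→(1/r')Dx; clear ⇒ L₀.
L = (1 + 5·x) + (-1 - 2·x + x^2 + 2·x^3)·Dx  (order 1).
h: a_k = 3, 3, 6, 0, 12, -12, 36, -60, 132, -252, …
ICs: h(0) = 3.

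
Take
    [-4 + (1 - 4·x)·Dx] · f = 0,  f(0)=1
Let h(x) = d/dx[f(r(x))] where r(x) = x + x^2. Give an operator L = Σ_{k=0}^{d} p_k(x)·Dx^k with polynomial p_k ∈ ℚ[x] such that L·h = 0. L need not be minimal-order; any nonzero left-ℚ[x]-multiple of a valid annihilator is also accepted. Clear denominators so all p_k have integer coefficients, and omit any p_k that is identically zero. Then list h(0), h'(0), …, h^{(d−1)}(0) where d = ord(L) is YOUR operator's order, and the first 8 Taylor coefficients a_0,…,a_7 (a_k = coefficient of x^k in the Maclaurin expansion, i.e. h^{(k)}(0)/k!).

L = (10 + 24·x + 24·x^2) + (-1 + 2·x + 12·x^2 + 8·x^3)·Dx  (order 1).
h: a_k = 4, 40, 288, 1856, 11200, 64896, 365568, 2017280, …
ICs: h(0) = 4.

f: a_k = 1, 4, 16, 64, 256, 1024, 4096, 16384, …
Substitute x→r, Dx→(1/r')Dx; clear ⇒ L₀.
Differentiate: ansatz ord ≤ ord L₀ ⇒ L.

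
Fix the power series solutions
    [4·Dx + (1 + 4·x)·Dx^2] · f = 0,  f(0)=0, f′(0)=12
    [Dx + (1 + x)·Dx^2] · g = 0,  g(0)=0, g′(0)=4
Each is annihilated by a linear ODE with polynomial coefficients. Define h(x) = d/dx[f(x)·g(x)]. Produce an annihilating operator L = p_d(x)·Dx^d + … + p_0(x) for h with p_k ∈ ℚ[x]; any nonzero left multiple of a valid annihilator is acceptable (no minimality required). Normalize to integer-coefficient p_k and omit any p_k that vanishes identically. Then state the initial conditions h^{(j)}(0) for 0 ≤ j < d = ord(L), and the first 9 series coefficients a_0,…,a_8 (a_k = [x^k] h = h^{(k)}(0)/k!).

f: a_k = 0, 12, -24, 64, -192, 3072/5, -2048, 49152/7, -24576, …
g: a_k = 0, 4, -2, 4/3, -1, 4/5, -2/3, 4/7, -1/2, …
Sym-product of L_f,L_g gives L₀ (≤ ord 4).
h=h₀': d/dx-closure on L₀ ⇒ L.
L = (136 + 320·x + 256·x^2) + (290 + 1464·x + 2400·x^2 + 1280·x^3)·Dx + (92 + 740·x + 1992·x^2 + 2240·x^3 + 896·x^4)·Dx^2 + (5 + 58·x + 245·x^2 + 464·x^3 + 400·x^4 + 128·x^5)·Dx^3  (order 3).
h: a_k = 0, 96, -360, 1280, -4700, 88816/5, -68376, 9315072/35, -7302234/7, …
ICs: h(0) = 0, h′(0) = 96, h′′(0) = -720.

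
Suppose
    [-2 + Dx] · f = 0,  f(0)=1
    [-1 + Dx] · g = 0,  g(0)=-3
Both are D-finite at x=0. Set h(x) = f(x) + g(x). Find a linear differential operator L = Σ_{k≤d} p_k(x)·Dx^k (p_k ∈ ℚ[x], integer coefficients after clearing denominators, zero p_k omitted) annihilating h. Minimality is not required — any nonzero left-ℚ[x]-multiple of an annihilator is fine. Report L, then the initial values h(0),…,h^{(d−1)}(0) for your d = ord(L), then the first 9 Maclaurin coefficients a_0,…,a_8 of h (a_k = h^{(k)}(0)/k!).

f: a_k = 1, 2, 2, 4/3, 2/3, 4/15, 4/45, 8/315, 2/315, …
g: a_k = -3, -3, -3/2, -1/2, -1/8, -1/40, -1/240, -1/1680, -1/13440, …
f+g: L₀ = lclm(L_f,L_g), ord ≤ 1+1.
L = 2 - 3·Dx + Dx^2  (order 2).
h: a_k = -2, -1, 1/2, 5/6, 13/24, 29/120, 61/720, 25/1008, 253/40320, …
ICs: h(0) = -2, h′(0) = -1.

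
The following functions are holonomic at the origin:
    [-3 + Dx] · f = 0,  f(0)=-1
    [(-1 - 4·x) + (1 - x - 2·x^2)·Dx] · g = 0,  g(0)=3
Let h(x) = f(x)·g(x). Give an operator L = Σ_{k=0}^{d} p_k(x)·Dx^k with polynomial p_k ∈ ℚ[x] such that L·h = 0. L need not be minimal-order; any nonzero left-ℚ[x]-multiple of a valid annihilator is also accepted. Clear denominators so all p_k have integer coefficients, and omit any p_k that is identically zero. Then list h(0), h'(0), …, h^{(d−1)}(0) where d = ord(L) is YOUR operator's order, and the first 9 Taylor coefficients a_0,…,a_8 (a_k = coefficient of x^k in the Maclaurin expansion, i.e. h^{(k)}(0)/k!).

L = (4 + x - 6·x^2) + (-1 + x + 2·x^2)·Dx  (order 1).
h: a_k = -3, -12, -63/2, -69, -1137/8, -1431/5, -45879/80, -321213/280, -10280043/4480, …
ICs: h(0) = -3.

f: a_k = -1, -3, -9/2, -9/2, -27/8, -81/40, -81/80, -243/560, -729/4480, …
g: a_k = 3, 3, 9, 15, 33, 63, 129, 255, 513, …
Sym-product of L_f,L_g gives L₀ (≤ ord 1).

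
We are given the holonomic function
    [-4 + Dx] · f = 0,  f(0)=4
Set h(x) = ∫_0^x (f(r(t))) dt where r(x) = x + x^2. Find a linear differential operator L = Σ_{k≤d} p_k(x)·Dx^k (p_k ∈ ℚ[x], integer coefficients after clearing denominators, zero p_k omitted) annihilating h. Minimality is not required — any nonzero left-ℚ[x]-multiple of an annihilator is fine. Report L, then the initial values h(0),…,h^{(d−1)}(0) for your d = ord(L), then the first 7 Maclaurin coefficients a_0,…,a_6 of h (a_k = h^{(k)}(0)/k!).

L = (-4 - 8·x)·Dx + Dx^2  (order 2).
h: a_k = 0, 4, 8, 16, 80/3, 608/15, 832/15, …
ICs: h(0) = 0, h′(0) = 4.

f: a_k = 4, 16, 32, 128/3, 128/3, 512/15, 1024/45, …
Change of var in L_f (x↦r) gives L₀.
Integrate: L := L₀·Dx.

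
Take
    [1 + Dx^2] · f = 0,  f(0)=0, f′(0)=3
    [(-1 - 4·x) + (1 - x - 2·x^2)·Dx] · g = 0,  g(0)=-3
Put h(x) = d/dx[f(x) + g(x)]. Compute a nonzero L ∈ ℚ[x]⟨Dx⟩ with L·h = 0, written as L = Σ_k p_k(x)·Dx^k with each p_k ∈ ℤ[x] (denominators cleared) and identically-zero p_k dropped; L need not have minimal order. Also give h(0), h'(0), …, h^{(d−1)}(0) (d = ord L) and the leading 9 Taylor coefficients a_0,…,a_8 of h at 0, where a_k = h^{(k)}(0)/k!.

f: a_k = 0, 3, 0, -1/2, 0, 1/40, 0, -1/1680, 0, …
g: a_k = -3, -3, -9, -15, -33, -63, -129, -255, -513, …
f+g: L₀ = lclm(L_f,L_g), ord ≤ 2+1.
Differentiate: ansatz ord ≤ ord L₀ ⇒ L.
L = (270 + 1200·x + 2862·x^2 + 1860·x^3 + 1920·x^4 + 144·x^5 + 96·x^6) + (-31 - 115·x + 75·x^2 + 241·x^3 + 430·x^4 + 372·x^5 + 56·x^6 + 32·x^7)·Dx + (270 + 1200·x + 2862·x^2 + 1860·x^3 + 1920·x^4 + 144·x^5 + 96·x^6)·Dx^2 + (-31 - 115·x + 75·x^2 + 241·x^3 + 430·x^4 + 372·x^5 + 56·x^6 + 32·x^7)·Dx^3  (order 3).
h: a_k = 0, -18, -93/2, -132, -2519/8, -774, -428401/240, -4104, -123742079/13440, …
ICs: h(0) = 0, h′(0) = -18, h′′(0) = -93.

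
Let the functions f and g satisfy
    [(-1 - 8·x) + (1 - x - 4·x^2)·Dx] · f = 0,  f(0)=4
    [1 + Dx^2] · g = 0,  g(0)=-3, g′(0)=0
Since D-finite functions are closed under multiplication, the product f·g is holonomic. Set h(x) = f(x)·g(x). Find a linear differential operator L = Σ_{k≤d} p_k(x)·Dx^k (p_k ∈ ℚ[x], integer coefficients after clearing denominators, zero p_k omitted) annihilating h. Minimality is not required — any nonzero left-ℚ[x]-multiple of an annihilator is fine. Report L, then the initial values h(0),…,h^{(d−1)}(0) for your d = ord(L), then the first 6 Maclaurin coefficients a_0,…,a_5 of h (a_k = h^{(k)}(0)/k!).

f: a_k = 4, 4, 20, 36, 116, 260, …
g: a_k = -3, 0, 3/2, 0, -1/8, 0, …
f·g: L₀ = L_f ⊗_s L_g, ord ≤ 1·2.
L = (7 + x + 4·x^2) + (2 + 16·x)·Dx + (-1 + x + 4·x^2)·Dx^2  (order 2).
h: a_k = -12, -12, -54, -102, -637/2, -1453/2, …
ICs: h(0) = -12, h′(0) = -12.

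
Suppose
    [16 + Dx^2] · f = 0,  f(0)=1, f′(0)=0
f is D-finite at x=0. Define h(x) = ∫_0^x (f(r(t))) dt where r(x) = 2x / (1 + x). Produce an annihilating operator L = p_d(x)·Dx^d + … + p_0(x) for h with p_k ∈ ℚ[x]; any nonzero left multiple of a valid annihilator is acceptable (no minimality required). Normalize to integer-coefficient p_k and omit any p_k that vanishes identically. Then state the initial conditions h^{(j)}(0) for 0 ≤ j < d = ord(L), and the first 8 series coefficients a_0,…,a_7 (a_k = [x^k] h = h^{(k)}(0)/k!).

L = 64·Dx + (2 + 6·x + 6·x^2 + 2·x^3)·Dx^2 + (1 + 4·x + 6·x^2 + 4·x^3 + x^4)·Dx^3  (order 3).
h: a_k = 0, 1, 0, -32/3, 16, 224/15, -832/9, 53216/315, …
ICs: h(0) = 0, h′(0) = 1, h′′(0) = 0.

f: a_k = 1, 0, -8, 0, 32/3, 0, -256/45, 0, …
Change of var in L_f (x↦r) gives L₀.
Integrate: L := L₀·Dx.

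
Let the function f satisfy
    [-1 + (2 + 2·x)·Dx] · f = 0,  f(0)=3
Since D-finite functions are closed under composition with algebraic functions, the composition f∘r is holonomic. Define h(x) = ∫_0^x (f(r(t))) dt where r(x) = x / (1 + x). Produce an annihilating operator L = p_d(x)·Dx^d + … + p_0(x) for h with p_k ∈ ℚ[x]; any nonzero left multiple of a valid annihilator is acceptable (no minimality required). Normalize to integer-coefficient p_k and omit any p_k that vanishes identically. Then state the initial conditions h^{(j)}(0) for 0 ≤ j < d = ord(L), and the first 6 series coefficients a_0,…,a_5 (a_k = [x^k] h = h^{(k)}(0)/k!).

L = -Dx + (2 + 6·x + 4·x^2)·Dx^2  (order 2).
h: a_k = 0, 3, 3/4, -5/8, 39/64, -423/640, …
ICs: h(0) = 0, h′(0) = 3.

f: a_k = 3, 3/2, -3/8, 3/16, -15/128, 21/256, …
f∘r: x↦r, Dx↦Dx/r' in L_f ⇒ L₀.
h=∫₀ˣh₀: take L = L₀·Dx.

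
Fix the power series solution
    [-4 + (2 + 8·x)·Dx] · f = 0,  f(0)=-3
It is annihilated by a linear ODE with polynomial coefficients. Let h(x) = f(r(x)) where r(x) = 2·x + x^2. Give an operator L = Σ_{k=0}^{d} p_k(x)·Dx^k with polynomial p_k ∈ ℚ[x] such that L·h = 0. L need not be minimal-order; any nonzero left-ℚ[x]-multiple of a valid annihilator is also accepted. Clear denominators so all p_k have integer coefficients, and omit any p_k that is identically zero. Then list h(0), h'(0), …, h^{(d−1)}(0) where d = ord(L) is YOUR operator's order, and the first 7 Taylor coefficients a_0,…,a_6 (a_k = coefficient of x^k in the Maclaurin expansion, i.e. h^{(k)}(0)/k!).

L = (-4 - 4·x) + (1 + 8·x + 4·x^2)·Dx  (order 1).
h: a_k = -3, -12, 18, -72, 342, -1800, 10116, …
ICs: h(0) = -3.

f: a_k = -3, -6, 6, -12, 30, -84, 252, …
h₀=f(r): pull back L_f along r ⇒ L₀.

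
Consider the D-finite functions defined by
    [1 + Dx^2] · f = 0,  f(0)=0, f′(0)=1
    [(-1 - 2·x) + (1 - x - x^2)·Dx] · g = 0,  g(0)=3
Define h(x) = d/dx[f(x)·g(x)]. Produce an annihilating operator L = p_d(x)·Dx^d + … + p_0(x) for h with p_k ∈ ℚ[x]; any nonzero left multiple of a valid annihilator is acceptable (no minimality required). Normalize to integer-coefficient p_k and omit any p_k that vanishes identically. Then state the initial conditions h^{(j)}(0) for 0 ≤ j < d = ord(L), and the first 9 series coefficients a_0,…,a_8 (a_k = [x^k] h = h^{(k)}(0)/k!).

L = (3 - 2·x - x^2 + 2·x^3 + x^4) + (4 + 10·x + 6·x^2 + 4·x^3)·Dx + (-1 + x^2 + 2·x^3 + x^4)·Dx^2  (order 2).
h: a_k = 3, 6, 33/2, 34, 561/8, 2703/20, 61403/240, 19849/42, 11566657/13440, …
ICs: h(0) = 3, h′(0) = 6.

f: a_k = 0, 1, 0, -1/6, 0, 1/120, 0, -1/5040, 0, …
g: a_k = 3, 3, 6, 9, 15, 24, 39, 63, 102, …
f·g: L₀ = L_f ⊗_s L_g, ord ≤ 2·1.
Derive L from L₀ (diff closure).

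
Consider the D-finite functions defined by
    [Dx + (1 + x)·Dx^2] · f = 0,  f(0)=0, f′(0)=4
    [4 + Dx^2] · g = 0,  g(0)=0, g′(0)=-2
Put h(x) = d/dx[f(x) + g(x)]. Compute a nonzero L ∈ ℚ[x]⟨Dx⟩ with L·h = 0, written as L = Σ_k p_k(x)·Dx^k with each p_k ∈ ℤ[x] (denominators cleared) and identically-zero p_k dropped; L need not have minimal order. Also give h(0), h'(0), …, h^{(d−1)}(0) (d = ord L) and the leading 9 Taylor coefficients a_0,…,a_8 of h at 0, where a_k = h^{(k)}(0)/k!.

f: a_k = 0, 4, -2, 4/3, -1, 4/5, -2/3, 4/7, -1/2, …
g: a_k = 0, -2, 0, 4/3, 0, -4/15, 0, 8/315, 0, …
f+g: L₀ = lclm(L_f,L_g), ord ≤ 2+2.
Derive L from L₀ (diff closure).
L = (20 + 16·x + 8·x^2) + (12 + 28·x + 24·x^2 + 8·x^3)·Dx + (5 + 4·x + 2·x^2)·Dx^2 + (3 + 7·x + 6·x^2 + 2·x^3)·Dx^3  (order 3).
h: a_k = 2, -4, 8, -4, 8/3, -4, 188/45, -4, 1256/315, …
ICs: h(0) = 2, h′(0) = -4, h′′(0) = 16.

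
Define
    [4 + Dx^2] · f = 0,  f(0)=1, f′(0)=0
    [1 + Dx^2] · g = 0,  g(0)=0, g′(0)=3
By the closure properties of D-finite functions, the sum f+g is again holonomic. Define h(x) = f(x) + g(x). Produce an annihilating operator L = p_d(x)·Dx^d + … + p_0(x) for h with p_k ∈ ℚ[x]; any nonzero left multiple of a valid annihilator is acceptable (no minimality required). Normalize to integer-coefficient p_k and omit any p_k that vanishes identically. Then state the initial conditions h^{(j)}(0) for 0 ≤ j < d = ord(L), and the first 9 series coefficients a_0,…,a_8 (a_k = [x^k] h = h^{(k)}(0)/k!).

f: a_k = 1, 0, -2, 0, 2/3, 0, -4/45, 0, 2/315, …
g: a_k = 0, 3, 0, -1/2, 0, 1/40, 0, -1/1680, 0, …
f+g: L₀ = lclm(L_f,L_g), ord ≤ 2+2.
L = 4 + 5·Dx^2 + Dx^4  (order 4).
h: a_k = 1, 3, -2, -1/2, 2/3, 1/40, -4/45, -1/1680, 2/315, …
ICs: h(0) = 1, h′(0) = 3, h′′(0) = -4, h′′′(0) = -3.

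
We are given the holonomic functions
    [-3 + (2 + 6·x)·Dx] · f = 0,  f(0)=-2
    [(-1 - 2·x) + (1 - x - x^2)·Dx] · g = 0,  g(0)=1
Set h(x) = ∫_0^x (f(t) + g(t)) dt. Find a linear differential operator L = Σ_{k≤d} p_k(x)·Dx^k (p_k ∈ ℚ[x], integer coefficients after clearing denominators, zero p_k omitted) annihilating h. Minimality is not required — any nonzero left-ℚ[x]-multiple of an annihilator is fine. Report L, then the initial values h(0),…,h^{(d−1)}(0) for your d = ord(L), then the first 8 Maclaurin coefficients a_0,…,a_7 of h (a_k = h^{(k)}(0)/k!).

f: a_k = -2, -3, 9/4, -27/8, 405/64, -1701/128, 15309/512, -72171/1024, …
g: a_k = 1, 1, 2, 3, 5, 8, 13, 21, …
L₀ := lclm(L_f,L_g); ord L₀ ≤ 1+1.
∫: right-multiply L₀ by Dx.
L = (33 + 117·x + 117·x^2 + 90·x^3)·Dx + (-25 - 102·x - 303·x^2 - 378·x^3 - 225·x^4)·Dx^2 + (-2 + 22·x + 90·x^2 - 38·x^3 - 198·x^4 - 90·x^5)·Dx^3  (order 3).
h: a_k = 0, -1, -1, 17/12, -3/32, 145/64, -677/768, 21965/3584, …
ICs: h(0) = 0, h′(0) = -1, h′′(0) = -2.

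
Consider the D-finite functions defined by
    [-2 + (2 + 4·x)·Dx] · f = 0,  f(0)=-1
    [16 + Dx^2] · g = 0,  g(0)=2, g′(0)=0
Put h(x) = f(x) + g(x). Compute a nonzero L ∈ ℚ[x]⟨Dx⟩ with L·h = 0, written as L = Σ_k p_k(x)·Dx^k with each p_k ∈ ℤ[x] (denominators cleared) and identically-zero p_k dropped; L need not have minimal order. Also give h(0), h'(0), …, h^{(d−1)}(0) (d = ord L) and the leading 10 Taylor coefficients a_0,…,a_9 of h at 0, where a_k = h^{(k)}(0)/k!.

L = (-304 - 1024·x - 1024·x^2) + (240 + 1504·x + 3072·x^2 + 2048·x^3)·Dx + (-19 - 64·x - 64·x^2)·Dx^2 + (15 + 94·x + 192·x^2 + 128·x^3)·Dx^3  (order 3).
h: a_k = 1, -1, -31/2, -1/2, 527/24, -7/8, -7247/720, -33/16, 266207/40320, -715/128, …
ICs: h(0) = 1, h′(0) = -1, h′′(0) = -31.

f: a_k = -1, -1, 1/2, -1/2, 5/8, -7/8, 21/16, -33/16, 429/128, -715/128, …
g: a_k = 2, 0, -16, 0, 64/3, 0, -512/45, 0, 1024/315, 0, …
Sum ⇒ L₀ = lclm(L_f,L_g) in ℚ(x)⟨Dx⟩.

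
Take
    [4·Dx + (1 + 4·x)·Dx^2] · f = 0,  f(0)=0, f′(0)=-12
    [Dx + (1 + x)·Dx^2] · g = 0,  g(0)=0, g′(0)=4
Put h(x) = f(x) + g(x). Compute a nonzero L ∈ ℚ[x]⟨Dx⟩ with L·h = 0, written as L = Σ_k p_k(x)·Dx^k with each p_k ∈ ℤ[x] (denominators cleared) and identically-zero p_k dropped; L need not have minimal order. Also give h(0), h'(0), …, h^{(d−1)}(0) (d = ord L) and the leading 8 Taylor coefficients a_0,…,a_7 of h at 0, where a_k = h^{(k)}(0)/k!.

L = 8·Dx + (10 + 16·x)·Dx^2 + (1 + 5·x + 4·x^2)·Dx^3  (order 3).
h: a_k = 0, -8, 22, -188/3, 191, -3068/5, 6142/3, -49148/7, …
ICs: h(0) = 0, h′(0) = -8, h′′(0) = 44.

f: a_k = 0, -12, 24, -64, 192, -3072/5, 2048, -49152/7, …
g: a_k = 0, 4, -2, 4/3, -1, 4/5, -2/3, 4/7, …
h₀=f+g: left-lcm gives L₀, ord ≤ 4.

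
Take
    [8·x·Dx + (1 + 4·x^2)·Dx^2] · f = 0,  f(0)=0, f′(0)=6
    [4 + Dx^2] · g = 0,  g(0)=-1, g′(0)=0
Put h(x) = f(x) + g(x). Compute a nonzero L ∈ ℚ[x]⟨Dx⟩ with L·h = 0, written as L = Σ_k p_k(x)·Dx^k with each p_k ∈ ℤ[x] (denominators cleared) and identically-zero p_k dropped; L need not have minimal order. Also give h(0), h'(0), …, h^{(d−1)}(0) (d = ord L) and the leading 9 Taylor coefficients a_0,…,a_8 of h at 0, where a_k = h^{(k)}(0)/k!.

L = (-352·x + 1792·x^3 + 512·x^5)·Dx + (-4 + 112·x^2 + 576·x^4 + 256·x^6)·Dx^2 + (-88·x + 448·x^3 + 128·x^5)·Dx^3 + (-1 + 28·x^2 + 144·x^4 + 64·x^6)·Dx^4  (order 4).
h: a_k = -1, 6, 2, -8, -2/3, 96/5, 4/45, -384/7, -2/315, …
ICs: h(0) = -1, h′(0) = 6, h′′(0) = 4, h′′′(0) = -48.

f: a_k = 0, 6, 0, -8, 0, 96/5, 0, -384/7, 0, …
g: a_k = -1, 0, 2, 0, -2/3, 0, 4/45, 0, -2/315, …
h₀=f+g: left-lcm gives L₀, ord ≤ 4.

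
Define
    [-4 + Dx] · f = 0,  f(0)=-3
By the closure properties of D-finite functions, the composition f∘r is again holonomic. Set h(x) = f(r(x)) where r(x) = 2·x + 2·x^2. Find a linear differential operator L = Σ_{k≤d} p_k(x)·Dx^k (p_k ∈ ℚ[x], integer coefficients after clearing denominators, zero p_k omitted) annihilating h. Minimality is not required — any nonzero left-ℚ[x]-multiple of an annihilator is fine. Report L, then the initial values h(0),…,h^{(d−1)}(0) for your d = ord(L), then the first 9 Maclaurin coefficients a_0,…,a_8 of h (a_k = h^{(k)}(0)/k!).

L = (-8 - 16·x) + Dx  (order 1).
h: a_k = -3, -24, -120, -448, -1376, -18176/5, -127744/15, -378880/21, -3682816/105, …
ICs: h(0) = -3.

f: a_k = -3, -12, -24, -32, -32, -128/5, -256/15, -1024/105, -512/105, …
h₀=f(r): pull back L_f along r ⇒ L₀.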